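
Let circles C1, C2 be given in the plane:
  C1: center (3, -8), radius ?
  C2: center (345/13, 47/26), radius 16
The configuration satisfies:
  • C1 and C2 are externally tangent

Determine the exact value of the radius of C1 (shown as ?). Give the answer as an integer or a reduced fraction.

1. [ext C1·C2]  r_C1² + 32r_C1 − 1577/4 = 0  ⇒  r_C1 = 19/2 (r>0 drops 1)

19/2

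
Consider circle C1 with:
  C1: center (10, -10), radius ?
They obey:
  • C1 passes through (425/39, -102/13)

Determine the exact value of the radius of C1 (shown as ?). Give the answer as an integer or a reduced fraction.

7/3

1. [C1∋P]  r_C1² − 49/9 = 0  ⇒  r_C1 = 7/3 (r>0 drops 1)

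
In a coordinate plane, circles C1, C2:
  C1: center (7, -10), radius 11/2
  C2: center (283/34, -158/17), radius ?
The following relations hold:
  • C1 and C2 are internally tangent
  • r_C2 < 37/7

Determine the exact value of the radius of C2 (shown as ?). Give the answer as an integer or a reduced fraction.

4

1. [int C1,C2]  r_C2² − 11r_C2 + 28 = 0  ⇒  r_C2 = 4 or 7
2. given r_C2 < 37/7: keep 4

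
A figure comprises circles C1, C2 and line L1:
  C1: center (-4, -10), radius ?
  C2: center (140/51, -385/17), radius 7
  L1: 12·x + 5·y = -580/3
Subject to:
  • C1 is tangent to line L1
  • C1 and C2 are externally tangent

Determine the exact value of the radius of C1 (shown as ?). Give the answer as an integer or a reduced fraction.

22/3

1. [C1‖L1]  r_C1² − 484/9 = 0  ⇒  r_C1 = 22/3 (r>0 drops 1)
2. [ext C1·C2]  r_C1² + 14r_C1 − 1408/9 = 0  ⇒  r_C1 = 22/3 (r>0 drops 1)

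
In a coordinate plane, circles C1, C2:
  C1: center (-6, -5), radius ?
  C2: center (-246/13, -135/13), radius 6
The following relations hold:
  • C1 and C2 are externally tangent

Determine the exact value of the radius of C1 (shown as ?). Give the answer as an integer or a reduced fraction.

8

1. [ext C1·C2]  r_C1² + 12r_C1 − 160 = 0  ⇒  r_C1 = 8 (r>0 drops 1)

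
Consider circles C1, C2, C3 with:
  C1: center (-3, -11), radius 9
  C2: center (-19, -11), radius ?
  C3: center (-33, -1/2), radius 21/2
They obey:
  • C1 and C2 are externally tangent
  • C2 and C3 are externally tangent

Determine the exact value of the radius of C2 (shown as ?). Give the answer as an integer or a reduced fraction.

7

1. [ext C1·C2]  r_C2² + 18r_C2 − 175 = 0  ⇒  r_C2 = 7 (r>0 drops 1)
2. [ext C2·C3]  r_C2² + 21r_C2 − 196 = 0  ⇒  r_C2 = 7 (r>0 drops 1)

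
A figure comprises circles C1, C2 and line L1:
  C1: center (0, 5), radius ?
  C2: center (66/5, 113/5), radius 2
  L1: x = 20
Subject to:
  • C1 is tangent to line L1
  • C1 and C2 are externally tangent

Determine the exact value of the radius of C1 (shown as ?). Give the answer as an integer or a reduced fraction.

20

1. [C1‖L1]  r_C1² − 400 = 0  ⇒  r_C1 = 20 (r>0 drops 1)
2. [ext C1·C2]  r_C1² + 4r_C1 − 480 = 0  ⇒  r_C1 = 20 (r>0 drops 1)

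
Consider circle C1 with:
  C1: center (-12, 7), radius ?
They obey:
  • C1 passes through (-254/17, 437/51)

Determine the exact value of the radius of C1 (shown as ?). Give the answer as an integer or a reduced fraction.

1. [C1∋P]  r_C1² − 100/9 = 0  ⇒  r_C1 = 10/3 (r>0 drops 1)

10/3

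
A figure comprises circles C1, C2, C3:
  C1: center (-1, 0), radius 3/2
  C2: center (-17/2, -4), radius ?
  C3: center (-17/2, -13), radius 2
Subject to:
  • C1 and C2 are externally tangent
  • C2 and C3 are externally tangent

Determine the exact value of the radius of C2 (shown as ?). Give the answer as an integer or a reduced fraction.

1. [ext C1·C2]  r_C2² + 3r_C2 − 70 = 0  ⇒  r_C2 = 7 (r>0 drops 1)
2. [ext C2·C3]  r_C2² + 4r_C2 − 77 = 0  ⇒  r_C2 = 7 (r>0 drops 1)

7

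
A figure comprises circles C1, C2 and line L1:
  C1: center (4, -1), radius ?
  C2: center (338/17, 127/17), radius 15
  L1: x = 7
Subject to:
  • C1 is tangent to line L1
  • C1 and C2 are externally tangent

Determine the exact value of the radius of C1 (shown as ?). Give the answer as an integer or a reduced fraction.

1. [C1‖L1]  r_C1² − 9 = 0  ⇒  r_C1 = 3 (r>0 drops 1)
2. [ext C1·C2]  r_C1² + 30r_C1 − 99 = 0  ⇒  r_C1 = 3 (r>0 drops 1)

3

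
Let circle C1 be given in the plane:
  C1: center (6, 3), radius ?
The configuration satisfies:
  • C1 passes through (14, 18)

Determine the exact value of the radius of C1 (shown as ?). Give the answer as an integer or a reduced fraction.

17

1. [C1∋P]  r_C1² − 289 = 0  ⇒  r_C1 = 17 (r>0 drops 1)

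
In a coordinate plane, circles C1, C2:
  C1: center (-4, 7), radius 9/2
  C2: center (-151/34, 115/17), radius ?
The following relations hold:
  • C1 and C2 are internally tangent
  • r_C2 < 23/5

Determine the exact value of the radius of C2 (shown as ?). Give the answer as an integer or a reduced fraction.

1. [int C1,C2]  r_C2² − 9r_C2 + 20 = 0  ⇒  r_C2 = 4 or 5
2. given r_C2 < 23/5: keep 4

4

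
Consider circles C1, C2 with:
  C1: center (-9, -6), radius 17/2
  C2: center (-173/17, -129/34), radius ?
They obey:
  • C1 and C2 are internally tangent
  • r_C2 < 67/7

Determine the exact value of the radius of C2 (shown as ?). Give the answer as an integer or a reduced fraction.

6

1. [int C1,C2]  r_C2² − 17r_C2 + 66 = 0  ⇒  r_C2 = 6 or 11
2. given r_C2 < 67/7: keep 6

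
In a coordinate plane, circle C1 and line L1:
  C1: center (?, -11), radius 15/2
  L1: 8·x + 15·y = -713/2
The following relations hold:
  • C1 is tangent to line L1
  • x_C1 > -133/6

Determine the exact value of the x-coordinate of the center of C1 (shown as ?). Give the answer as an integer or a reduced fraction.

1. [C1‖L1]  x_C1² + (383/8)x_C1 + 319 = 0  ⇒  x_C1 = -319/8 or -8
2. given x_C1 > -133/6: keep -8

-8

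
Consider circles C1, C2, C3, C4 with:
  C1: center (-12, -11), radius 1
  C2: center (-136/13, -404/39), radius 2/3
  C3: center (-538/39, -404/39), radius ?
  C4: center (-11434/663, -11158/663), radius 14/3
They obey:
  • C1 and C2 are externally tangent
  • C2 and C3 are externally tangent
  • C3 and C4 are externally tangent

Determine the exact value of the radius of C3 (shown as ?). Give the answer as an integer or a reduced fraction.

8/3

1. [ext C2·C3]  r_C3² + (4/3)r_C3 − 32/3 = 0  ⇒  r_C3 = 8/3 (r>0 drops 1)
2. [ext C3·C4]  r_C3² + (28/3)r_C3 − 32 = 0  ⇒  r_C3 = 8/3 (r>0 drops 1)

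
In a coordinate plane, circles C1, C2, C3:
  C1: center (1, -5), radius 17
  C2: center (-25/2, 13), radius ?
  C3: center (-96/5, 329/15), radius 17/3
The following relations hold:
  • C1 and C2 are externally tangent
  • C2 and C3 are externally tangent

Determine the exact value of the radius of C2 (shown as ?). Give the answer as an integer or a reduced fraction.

11/2

1. [ext C1·C2]  r_C2² + 34r_C2 − 869/4 = 0  ⇒  r_C2 = 11/2 (r>0 drops 1)
2. [ext C2·C3]  r_C2² + (34/3)r_C2 − 1111/12 = 0  ⇒  r_C2 = 11/2 (r>0 drops 1)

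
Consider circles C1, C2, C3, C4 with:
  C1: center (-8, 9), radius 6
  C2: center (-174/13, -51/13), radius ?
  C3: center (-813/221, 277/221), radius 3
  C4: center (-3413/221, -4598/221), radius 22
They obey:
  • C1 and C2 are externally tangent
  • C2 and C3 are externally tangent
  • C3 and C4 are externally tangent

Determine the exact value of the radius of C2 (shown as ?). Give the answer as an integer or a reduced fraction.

1. [ext C1·C2]  r_C2² + 12r_C2 − 160 = 0  ⇒  r_C2 = 8 (r>0 drops 1)
2. [ext C2·C3]  r_C2² + 6r_C2 − 112 = 0  ⇒  r_C2 = 8 (r>0 drops 1)

8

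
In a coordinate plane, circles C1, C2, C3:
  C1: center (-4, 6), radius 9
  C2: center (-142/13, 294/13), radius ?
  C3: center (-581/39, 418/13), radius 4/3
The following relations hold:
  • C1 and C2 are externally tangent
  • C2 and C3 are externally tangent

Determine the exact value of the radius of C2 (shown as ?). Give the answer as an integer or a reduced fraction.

1. [ext C1·C2]  r_C2² + 18r_C2 − 243 = 0  ⇒  r_C2 = 9 (r>0 drops 1)
2. [ext C2·C3]  r_C2² + (8/3)r_C2 − 105 = 0  ⇒  r_C2 = 9 (r>0 drops 1)

9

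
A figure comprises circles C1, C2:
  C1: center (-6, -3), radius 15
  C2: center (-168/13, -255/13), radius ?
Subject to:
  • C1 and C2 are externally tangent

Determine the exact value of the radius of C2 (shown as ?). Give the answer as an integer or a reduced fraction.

1. [ext C1·C2]  r_C2² + 30r_C2 − 99 = 0  ⇒  r_C2 = 3 (r>0 drops 1)

3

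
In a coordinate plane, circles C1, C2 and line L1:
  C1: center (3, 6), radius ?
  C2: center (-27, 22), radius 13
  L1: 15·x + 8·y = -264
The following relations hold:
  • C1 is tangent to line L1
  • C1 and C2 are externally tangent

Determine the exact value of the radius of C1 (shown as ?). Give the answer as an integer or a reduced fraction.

1. [C1‖L1]  r_C1² − 441 = 0  ⇒  r_C1 = 21 (r>0 drops 1)
2. [ext C1·C2]  r_C1² + 26r_C1 − 987 = 0  ⇒  r_C1 = 21 (r>0 drops 1)

21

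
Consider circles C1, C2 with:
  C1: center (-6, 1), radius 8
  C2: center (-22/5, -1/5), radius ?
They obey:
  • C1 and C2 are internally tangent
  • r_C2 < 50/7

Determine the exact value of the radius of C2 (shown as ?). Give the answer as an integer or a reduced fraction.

1. [int C1,C2]  r_C2² − 16r_C2 + 60 = 0  ⇒  r_C2 = 6 or 10
2. given r_C2 < 50/7: keep 6

6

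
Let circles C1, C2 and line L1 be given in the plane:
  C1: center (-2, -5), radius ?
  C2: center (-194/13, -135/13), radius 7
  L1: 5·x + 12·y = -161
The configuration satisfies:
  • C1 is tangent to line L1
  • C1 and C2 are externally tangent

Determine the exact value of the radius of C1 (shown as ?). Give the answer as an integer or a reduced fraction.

1. [C1‖L1]  r_C1² − 49 = 0  ⇒  r_C1 = 7 (r>0 drops 1)
2. [ext C1·C2]  r_C1² + 14r_C1 − 147 = 0  ⇒  r_C1 = 7 (r>0 drops 1)

7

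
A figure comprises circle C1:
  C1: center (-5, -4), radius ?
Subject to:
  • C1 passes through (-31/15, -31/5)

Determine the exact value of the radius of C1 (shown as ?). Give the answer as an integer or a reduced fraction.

11/3

1. [C1∋P]  r_C1² − 121/9 = 0  ⇒  r_C1 = 11/3 (r>0 drops 1)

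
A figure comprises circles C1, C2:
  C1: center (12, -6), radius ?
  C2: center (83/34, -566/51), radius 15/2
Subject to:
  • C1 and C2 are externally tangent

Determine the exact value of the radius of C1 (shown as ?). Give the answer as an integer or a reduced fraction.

10/3

1. [ext C1·C2]  r_C1² + 15r_C1 − 550/9 = 0  ⇒  r_C1 = 10/3 (r>0 drops 1)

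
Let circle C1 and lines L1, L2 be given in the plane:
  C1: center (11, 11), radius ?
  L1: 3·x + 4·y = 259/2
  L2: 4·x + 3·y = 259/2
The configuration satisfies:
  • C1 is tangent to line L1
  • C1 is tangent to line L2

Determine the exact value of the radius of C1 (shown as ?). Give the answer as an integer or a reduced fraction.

1. [C1‖L1]  r_C1² − 441/4 = 0  ⇒  r_C1 = 21/2 (r>0 drops 1)
2. [C1‖L2]  r_C1² − 441/4 = 0  ⇒  r_C1 = 21/2 (r>0 drops 1)

21/2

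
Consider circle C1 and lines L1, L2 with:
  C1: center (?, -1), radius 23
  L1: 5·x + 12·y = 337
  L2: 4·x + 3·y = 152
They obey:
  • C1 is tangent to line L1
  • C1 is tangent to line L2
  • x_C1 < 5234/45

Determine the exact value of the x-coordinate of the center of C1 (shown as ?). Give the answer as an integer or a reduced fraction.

10

1. [C1‖L1]  x_C1² − (698/5)x_C1 + 1296 = 0  ⇒  x_C1 = 10 or 648/5
2. [C1‖L2]  x_C1² − (155/2)x_C1 + 675 = 0  ⇒  x_C1 = 10 or 135/2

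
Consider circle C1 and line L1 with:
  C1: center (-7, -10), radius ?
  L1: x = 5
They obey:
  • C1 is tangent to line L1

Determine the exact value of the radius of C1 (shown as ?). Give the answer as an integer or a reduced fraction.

12

1. [C1‖L1]  r_C1² − 144 = 0  ⇒  r_C1 = 12 (r>0 drops 1)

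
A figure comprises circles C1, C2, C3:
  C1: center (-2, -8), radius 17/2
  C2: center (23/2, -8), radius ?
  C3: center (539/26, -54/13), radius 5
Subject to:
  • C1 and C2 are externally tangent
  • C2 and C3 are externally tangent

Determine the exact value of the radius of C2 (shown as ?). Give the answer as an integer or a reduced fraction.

5

1. [ext C1·C2]  r_C2² + 17r_C2 − 110 = 0  ⇒  r_C2 = 5 (r>0 drops 1)
2. [ext C2·C3]  r_C2² + 10r_C2 − 75 = 0  ⇒  r_C2 = 5 (r>0 drops 1)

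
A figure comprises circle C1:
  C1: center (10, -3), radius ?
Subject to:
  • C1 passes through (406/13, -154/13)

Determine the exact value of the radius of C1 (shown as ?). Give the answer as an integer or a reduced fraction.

23

1. [C1∋P]  r_C1² − 529 = 0  ⇒  r_C1 = 23 (r>0 drops 1)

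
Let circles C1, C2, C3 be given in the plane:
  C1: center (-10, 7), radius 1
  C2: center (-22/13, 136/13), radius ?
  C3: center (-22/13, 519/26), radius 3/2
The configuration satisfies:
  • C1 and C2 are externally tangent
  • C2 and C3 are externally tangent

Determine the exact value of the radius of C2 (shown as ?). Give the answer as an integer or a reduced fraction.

8

1. [ext C1·C2]  r_C2² + 2r_C2 − 80 = 0  ⇒  r_C2 = 8 (r>0 drops 1)
2. [ext C2·C3]  r_C2² + 3r_C2 − 88 = 0  ⇒  r_C2 = 8 (r>0 drops 1)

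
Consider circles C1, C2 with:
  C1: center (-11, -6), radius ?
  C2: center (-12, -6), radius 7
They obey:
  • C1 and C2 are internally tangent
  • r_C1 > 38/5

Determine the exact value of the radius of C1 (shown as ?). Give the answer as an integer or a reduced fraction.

8

1. [int C1,C2]  r_C1² − 14r_C1 + 48 = 0  ⇒  r_C1 = 6 or 8
2. given r_C1 > 38/5: keep 8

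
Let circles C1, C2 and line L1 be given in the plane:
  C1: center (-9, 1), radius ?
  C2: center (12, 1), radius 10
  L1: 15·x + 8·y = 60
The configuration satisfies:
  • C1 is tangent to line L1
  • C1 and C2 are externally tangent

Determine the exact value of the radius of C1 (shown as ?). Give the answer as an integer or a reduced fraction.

1. [C1‖L1]  r_C1² − 121 = 0  ⇒  r_C1 = 11 (r>0 drops 1)
2. [ext C1·C2]  r_C1² + 20r_C1 − 341 = 0  ⇒  r_C1 = 11 (r>0 drops 1)

11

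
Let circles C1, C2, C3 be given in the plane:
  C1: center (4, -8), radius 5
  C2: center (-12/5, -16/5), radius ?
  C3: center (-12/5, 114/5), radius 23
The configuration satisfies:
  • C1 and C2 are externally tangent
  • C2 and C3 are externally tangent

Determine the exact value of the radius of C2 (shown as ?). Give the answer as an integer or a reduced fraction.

1. [ext C1·C2]  r_C2² + 10r_C2 − 39 = 0  ⇒  r_C2 = 3 (r>0 drops 1)
2. [ext C2·C3]  r_C2² + 46r_C2 − 147 = 0  ⇒  r_C2 = 3 (r>0 drops 1)

3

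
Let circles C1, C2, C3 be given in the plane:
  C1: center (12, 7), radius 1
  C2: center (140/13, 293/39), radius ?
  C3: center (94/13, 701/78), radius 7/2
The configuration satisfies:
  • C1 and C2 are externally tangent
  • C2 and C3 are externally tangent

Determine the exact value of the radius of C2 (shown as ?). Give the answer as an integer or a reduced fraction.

1. [ext C1·C2]  r_C2² + 2r_C2 − 7/9 = 0  ⇒  r_C2 = 1/3 (r>0 drops 1)
2. [ext C2·C3]  r_C2² + 7r_C2 − 22/9 = 0  ⇒  r_C2 = 1/3 (r>0 drops 1)

1/3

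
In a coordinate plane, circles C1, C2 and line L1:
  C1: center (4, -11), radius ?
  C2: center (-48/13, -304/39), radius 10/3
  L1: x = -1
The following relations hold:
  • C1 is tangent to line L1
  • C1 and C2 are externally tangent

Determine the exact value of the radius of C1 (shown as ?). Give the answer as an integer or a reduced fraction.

5

1. [C1‖L1]  r_C1² − 25 = 0  ⇒  r_C1 = 5 (r>0 drops 1)
2. [ext C1·C2]  r_C1² + (20/3)r_C1 − 175/3 = 0  ⇒  r_C1 = 5 (r>0 drops 1)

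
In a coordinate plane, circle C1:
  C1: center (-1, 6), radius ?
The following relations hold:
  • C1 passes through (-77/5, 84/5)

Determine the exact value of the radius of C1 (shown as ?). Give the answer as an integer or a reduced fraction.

18

1. [C1∋P]  r_C1² − 324 = 0  ⇒  r_C1 = 18 (r>0 drops 1)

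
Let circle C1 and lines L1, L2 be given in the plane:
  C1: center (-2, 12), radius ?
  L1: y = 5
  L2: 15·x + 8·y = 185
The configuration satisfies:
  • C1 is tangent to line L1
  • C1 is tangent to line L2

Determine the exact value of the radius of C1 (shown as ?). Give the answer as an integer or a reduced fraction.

1. [C1‖L1]  r_C1² − 49 = 0  ⇒  r_C1 = 7 (r>0 drops 1)
2. [C1‖L2]  r_C1² − 49 = 0  ⇒  r_C1 = 7 (r>0 drops 1)

7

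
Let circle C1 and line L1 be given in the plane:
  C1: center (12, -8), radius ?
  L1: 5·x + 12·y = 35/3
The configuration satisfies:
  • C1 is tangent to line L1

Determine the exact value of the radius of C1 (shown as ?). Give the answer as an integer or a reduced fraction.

11/3

1. [C1‖L1]  r_C1² − 121/9 = 0  ⇒  r_C1 = 11/3 (r>0 drops 1)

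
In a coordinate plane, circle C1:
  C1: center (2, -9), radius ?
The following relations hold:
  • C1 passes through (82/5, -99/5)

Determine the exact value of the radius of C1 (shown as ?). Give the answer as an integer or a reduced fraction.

18

1. [C1∋P]  r_C1² − 324 = 0  ⇒  r_C1 = 18 (r>0 drops 1)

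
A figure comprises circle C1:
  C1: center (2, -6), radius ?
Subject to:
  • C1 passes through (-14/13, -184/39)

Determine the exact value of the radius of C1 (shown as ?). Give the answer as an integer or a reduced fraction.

1. [C1∋P]  r_C1² − 100/9 = 0  ⇒  r_C1 = 10/3 (r>0 drops 1)

10/3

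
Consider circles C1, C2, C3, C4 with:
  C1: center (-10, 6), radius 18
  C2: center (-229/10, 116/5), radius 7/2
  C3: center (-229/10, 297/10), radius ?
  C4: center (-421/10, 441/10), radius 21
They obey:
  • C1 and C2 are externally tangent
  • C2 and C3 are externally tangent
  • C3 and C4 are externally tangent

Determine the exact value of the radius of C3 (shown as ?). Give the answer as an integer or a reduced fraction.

1. [ext C2·C3]  r_C3² + 7r_C3 − 30 = 0  ⇒  r_C3 = 3 (r>0 drops 1)
2. [ext C3·C4]  r_C3² + 42r_C3 − 135 = 0  ⇒  r_C3 = 3 (r>0 drops 1)

3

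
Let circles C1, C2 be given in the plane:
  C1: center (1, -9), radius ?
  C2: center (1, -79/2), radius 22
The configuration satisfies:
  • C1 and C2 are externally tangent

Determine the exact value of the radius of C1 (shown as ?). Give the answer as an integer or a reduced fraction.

1. [ext C1·C2]  r_C1² + 44r_C1 − 1785/4 = 0  ⇒  r_C1 = 17/2 (r>0 drops 1)

17/2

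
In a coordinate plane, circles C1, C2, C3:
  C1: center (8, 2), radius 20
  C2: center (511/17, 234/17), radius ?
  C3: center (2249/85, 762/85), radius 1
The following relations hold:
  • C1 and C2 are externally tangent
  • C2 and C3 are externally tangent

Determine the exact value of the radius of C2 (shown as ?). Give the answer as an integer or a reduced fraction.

5

1. [ext C1·C2]  r_C2² + 40r_C2 − 225 = 0  ⇒  r_C2 = 5 (r>0 drops 1)
2. [ext C2·C3]  r_C2² + 2r_C2 − 35 = 0  ⇒  r_C2 = 5 (r>0 drops 1)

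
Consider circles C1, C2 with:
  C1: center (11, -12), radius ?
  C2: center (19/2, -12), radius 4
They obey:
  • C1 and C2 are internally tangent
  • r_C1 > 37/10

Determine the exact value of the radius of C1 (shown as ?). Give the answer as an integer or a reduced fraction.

11/2

1. [int C1,C2]  r_C1² − 8r_C1 + 55/4 = 0  ⇒  r_C1 = 5/2 or 11/2
2. given r_C1 > 37/10: keep 11/2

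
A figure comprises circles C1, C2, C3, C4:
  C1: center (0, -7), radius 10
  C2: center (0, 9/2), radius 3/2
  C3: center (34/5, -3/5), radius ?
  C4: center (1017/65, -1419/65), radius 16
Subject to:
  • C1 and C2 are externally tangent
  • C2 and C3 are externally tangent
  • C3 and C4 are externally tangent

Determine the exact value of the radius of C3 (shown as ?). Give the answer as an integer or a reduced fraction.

7

1. [ext C2·C3]  r_C3² + 3r_C3 − 70 = 0  ⇒  r_C3 = 7 (r>0 drops 1)
2. [ext C3·C4]  r_C3² + 32r_C3 − 273 = 0  ⇒  r_C3 = 7 (r>0 drops 1)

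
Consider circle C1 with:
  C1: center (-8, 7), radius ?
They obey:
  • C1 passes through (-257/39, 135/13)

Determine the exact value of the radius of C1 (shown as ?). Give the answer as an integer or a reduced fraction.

11/3

1. [C1∋P]  r_C1² − 121/9 = 0  ⇒  r_C1 = 11/3 (r>0 drops 1)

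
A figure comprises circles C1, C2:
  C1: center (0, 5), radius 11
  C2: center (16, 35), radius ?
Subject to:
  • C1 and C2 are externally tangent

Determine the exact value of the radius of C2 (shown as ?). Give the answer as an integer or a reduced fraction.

1. [ext C1·C2]  r_C2² + 22r_C2 − 1035 = 0  ⇒  r_C2 = 23 (r>0 drops 1)

23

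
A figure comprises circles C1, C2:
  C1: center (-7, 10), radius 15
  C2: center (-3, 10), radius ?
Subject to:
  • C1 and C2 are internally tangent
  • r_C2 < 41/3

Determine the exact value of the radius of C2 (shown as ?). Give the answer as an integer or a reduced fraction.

1. [int C1,C2]  r_C2² − 30r_C2 + 209 = 0  ⇒  r_C2 = 11 or 19
2. given r_C2 < 41/3: keep 11

11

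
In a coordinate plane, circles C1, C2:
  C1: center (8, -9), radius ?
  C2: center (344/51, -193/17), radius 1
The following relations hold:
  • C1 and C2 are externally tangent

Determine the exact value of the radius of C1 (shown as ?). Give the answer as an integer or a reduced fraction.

1. [ext C1·C2]  r_C1² + 2r_C1 − 55/9 = 0  ⇒  r_C1 = 5/3 (r>0 drops 1)

5/3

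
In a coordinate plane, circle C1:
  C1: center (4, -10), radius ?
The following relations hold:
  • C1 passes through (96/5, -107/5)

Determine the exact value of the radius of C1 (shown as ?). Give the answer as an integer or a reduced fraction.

19

1. [C1∋P]  r_C1² − 361 = 0  ⇒  r_C1 = 19 (r>0 drops 1)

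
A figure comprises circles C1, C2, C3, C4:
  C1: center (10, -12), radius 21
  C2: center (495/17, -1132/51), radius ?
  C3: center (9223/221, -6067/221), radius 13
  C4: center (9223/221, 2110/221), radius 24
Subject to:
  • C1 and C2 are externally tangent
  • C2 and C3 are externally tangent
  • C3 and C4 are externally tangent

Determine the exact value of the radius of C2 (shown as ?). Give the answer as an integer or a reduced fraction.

1. [ext C1·C2]  r_C2² + 42r_C2 − 256/9 = 0  ⇒  r_C2 = 2/3 (r>0 drops 1)
2. [ext C2·C3]  r_C2² + 26r_C2 − 160/9 = 0  ⇒  r_C2 = 2/3 (r>0 drops 1)

2/3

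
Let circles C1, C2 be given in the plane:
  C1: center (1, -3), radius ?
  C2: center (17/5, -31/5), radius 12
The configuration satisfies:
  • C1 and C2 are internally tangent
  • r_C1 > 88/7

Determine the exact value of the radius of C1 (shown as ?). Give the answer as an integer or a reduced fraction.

16

1. [int C1,C2]  r_C1² − 24r_C1 + 128 = 0  ⇒  r_C1 = 8 or 16
2. given r_C1 > 88/7: keep 16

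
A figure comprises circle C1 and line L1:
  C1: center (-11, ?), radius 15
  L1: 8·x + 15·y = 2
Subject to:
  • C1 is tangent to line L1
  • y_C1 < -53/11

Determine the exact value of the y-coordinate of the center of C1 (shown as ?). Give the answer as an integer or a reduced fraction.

-11

1. [C1‖L1]  y_C1² − 12y_C1 − 253 = 0  ⇒  y_C1 = -11 or 23
2. given y_C1 < -53/11: keep -11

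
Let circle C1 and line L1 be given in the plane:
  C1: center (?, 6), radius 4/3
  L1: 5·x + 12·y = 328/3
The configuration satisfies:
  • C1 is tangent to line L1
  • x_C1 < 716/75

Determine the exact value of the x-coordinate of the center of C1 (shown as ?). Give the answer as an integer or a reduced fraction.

4

1. [C1‖L1]  x_C1² − (224/15)x_C1 + 656/15 = 0  ⇒  x_C1 = 4 or 164/15
2. given x_C1 < 716/75: keep 4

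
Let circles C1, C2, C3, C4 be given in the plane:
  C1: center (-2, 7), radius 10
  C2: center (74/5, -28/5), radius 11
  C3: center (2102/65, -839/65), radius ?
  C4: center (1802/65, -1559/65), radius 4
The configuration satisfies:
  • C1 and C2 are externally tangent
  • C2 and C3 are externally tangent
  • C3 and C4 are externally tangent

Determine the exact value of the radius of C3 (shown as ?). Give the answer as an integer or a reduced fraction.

8

1. [ext C2·C3]  r_C3² + 22r_C3 − 240 = 0  ⇒  r_C3 = 8 (r>0 drops 1)
2. [ext C3·C4]  r_C3² + 8r_C3 − 128 = 0  ⇒  r_C3 = 8 (r>0 drops 1)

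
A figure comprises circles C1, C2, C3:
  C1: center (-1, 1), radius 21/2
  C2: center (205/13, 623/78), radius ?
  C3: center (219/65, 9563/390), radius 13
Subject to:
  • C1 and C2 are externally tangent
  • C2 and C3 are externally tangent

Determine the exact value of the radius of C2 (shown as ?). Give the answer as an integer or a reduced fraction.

1. [ext C1·C2]  r_C2² + 21r_C2 − 1978/9 = 0  ⇒  r_C2 = 23/3 (r>0 drops 1)
2. [ext C2·C3]  r_C2² + 26r_C2 − 2323/9 = 0  ⇒  r_C2 = 23/3 (r>0 drops 1)

23/3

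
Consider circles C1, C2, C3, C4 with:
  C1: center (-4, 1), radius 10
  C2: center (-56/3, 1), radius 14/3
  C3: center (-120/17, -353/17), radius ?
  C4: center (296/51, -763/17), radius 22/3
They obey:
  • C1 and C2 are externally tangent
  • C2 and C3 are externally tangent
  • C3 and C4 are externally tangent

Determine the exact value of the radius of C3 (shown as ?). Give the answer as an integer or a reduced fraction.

1. [ext C2·C3]  r_C3² + (28/3)r_C3 − 1760/3 = 0  ⇒  r_C3 = 20 (r>0 drops 1)
2. [ext C3·C4]  r_C3² + (44/3)r_C3 − 2080/3 = 0  ⇒  r_C3 = 20 (r>0 drops 1)

20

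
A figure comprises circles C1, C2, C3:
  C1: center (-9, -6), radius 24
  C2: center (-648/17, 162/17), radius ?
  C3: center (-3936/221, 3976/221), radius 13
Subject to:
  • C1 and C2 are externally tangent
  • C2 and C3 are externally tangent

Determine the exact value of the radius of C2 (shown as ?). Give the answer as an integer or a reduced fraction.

1. [ext C1·C2]  r_C2² + 48r_C2 − 513 = 0  ⇒  r_C2 = 9 (r>0 drops 1)
2. [ext C2·C3]  r_C2² + 26r_C2 − 315 = 0  ⇒  r_C2 = 9 (r>0 drops 1)

9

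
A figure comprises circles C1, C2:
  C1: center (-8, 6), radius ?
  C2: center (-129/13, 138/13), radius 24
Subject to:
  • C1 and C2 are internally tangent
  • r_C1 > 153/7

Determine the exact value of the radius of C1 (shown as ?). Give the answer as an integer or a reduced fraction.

29

1. [int C1,C2]  r_C1² − 48r_C1 + 551 = 0  ⇒  r_C1 = 19 or 29
2. given r_C1 > 153/7: keep 29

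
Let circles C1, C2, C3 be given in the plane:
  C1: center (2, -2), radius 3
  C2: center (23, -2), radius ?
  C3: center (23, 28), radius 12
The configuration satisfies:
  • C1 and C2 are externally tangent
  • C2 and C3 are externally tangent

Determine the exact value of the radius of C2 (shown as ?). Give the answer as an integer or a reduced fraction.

1. [ext C1·C2]  r_C2² + 6r_C2 − 432 = 0  ⇒  r_C2 = 18 (r>0 drops 1)
2. [ext C2·C3]  r_C2² + 24r_C2 − 756 = 0  ⇒  r_C2 = 18 (r>0 drops 1)

18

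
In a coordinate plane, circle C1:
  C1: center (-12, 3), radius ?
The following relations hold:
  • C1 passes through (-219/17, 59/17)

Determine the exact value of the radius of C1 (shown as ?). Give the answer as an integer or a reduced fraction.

1. [C1∋P]  r_C1² − 1 = 0  ⇒  r_C1 = 1 (r>0 drops 1)

1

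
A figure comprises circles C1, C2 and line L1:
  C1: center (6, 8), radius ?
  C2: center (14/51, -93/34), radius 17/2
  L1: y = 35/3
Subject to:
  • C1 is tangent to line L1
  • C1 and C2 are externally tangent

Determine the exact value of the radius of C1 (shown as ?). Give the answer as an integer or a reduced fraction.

11/3

1. [C1‖L1]  r_C1² − 121/9 = 0  ⇒  r_C1 = 11/3 (r>0 drops 1)
2. [ext C1·C2]  r_C1² + 17r_C1 − 682/9 = 0  ⇒  r_C1 = 11/3 (r>0 drops 1)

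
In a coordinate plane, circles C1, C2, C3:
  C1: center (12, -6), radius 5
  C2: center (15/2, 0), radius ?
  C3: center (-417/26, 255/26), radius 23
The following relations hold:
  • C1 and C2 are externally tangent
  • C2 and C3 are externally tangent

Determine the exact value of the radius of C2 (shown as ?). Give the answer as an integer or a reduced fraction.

5/2

1. [ext C1·C2]  r_C2² + 10r_C2 − 125/4 = 0  ⇒  r_C2 = 5/2 (r>0 drops 1)
2. [ext C2·C3]  r_C2² + 46r_C2 − 485/4 = 0  ⇒  r_C2 = 5/2 (r>0 drops 1)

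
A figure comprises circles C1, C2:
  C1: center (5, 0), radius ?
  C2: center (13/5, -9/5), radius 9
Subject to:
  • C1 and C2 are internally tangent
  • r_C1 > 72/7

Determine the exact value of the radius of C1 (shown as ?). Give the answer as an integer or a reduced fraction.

12

1. [int C1,C2]  r_C1² − 18r_C1 + 72 = 0  ⇒  r_C1 = 6 or 12
2. given r_C1 > 72/7: keep 12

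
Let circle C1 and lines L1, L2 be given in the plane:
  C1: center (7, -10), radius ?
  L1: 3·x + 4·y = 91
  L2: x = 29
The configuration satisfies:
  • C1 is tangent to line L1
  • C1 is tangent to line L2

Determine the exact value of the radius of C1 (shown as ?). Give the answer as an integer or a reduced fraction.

1. [C1‖L1]  r_C1² − 484 = 0  ⇒  r_C1 = 22 (r>0 drops 1)
2. [C1‖L2]  r_C1² − 484 = 0  ⇒  r_C1 = 22 (r>0 drops 1)

22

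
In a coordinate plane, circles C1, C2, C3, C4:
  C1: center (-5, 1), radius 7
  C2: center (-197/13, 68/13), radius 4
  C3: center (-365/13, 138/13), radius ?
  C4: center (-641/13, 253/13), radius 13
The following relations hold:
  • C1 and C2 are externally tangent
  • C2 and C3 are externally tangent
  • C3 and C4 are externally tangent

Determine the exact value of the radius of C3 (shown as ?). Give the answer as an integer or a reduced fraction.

1. [ext C2·C3]  r_C3² + 8r_C3 − 180 = 0  ⇒  r_C3 = 10 (r>0 drops 1)
2. [ext C3·C4]  r_C3² + 26r_C3 − 360 = 0  ⇒  r_C3 = 10 (r>0 drops 1)

10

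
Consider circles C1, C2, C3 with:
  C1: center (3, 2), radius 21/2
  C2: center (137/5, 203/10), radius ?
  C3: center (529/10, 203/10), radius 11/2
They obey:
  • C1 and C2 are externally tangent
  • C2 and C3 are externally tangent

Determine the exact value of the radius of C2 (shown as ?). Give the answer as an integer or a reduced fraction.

1. [ext C1·C2]  r_C2² + 21r_C2 − 820 = 0  ⇒  r_C2 = 20 (r>0 drops 1)
2. [ext C2·C3]  r_C2² + 11r_C2 − 620 = 0  ⇒  r_C2 = 20 (r>0 drops 1)

20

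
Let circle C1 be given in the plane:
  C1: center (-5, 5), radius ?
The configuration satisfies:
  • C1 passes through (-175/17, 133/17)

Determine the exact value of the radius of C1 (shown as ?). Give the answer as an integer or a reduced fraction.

1. [C1∋P]  r_C1² − 36 = 0  ⇒  r_C1 = 6 (r>0 drops 1)

6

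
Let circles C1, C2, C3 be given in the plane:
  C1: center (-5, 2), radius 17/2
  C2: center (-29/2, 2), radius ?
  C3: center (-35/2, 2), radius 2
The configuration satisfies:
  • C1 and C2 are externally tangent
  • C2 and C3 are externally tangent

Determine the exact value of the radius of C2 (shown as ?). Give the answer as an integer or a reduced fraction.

1

1. [ext C1·C2]  r_C2² + 17r_C2 − 18 = 0  ⇒  r_C2 = 1 (r>0 drops 1)
2. [ext C2·C3]  r_C2² + 4r_C2 − 5 = 0  ⇒  r_C2 = 1 (r>0 drops 1)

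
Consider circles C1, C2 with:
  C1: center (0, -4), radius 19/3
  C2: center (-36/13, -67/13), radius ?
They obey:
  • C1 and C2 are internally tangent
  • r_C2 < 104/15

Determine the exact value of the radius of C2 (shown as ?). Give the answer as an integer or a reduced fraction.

1. [int C1,C2]  r_C2² − (38/3)r_C2 + 280/9 = 0  ⇒  r_C2 = 10/3 or 28/3
2. given r_C2 < 104/15: keep 10/3

10/3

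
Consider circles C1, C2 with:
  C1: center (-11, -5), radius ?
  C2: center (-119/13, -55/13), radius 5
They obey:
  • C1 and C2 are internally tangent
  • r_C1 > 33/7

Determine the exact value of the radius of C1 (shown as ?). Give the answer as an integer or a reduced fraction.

7

1. [int C1,C2]  r_C1² − 10r_C1 + 21 = 0  ⇒  r_C1 = 3 or 7
2. given r_C1 > 33/7: keep 7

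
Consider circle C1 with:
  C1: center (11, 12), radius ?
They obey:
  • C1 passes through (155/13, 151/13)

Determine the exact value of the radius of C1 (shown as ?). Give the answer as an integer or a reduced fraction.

1

1. [C1∋P]  r_C1² − 1 = 0  ⇒  r_C1 = 1 (r>0 drops 1)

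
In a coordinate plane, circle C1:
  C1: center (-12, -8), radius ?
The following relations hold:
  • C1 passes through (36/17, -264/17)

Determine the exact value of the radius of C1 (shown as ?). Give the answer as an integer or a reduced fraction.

1. [C1∋P]  r_C1² − 256 = 0  ⇒  r_C1 = 16 (r>0 drops 1)

16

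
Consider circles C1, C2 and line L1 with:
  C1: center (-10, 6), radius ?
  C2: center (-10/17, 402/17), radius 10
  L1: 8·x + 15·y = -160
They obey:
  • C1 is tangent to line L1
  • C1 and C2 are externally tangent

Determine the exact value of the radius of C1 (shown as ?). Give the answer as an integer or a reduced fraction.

1. [C1‖L1]  r_C1² − 100 = 0  ⇒  r_C1 = 10 (r>0 drops 1)
2. [ext C1·C2]  r_C1² + 20r_C1 − 300 = 0  ⇒  r_C1 = 10 (r>0 drops 1)

10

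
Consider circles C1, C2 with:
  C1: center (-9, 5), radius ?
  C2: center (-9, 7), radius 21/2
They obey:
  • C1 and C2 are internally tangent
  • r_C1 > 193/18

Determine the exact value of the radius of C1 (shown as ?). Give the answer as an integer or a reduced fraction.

25/2

1. [int C1,C2]  r_C1² − 21r_C1 + 425/4 = 0  ⇒  r_C1 = 17/2 or 25/2
2. given r_C1 > 193/18: keep 25/2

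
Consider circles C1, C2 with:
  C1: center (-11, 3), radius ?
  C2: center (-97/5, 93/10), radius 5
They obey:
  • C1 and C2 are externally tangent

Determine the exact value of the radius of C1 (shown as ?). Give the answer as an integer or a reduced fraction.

1. [ext C1·C2]  r_C1² + 10r_C1 − 341/4 = 0  ⇒  r_C1 = 11/2 (r>0 drops 1)

11/2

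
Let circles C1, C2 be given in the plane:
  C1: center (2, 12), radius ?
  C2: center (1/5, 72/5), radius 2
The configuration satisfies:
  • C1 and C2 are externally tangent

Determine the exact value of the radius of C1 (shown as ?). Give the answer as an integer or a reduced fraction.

1

1. [ext C1·C2]  r_C1² + 4r_C1 − 5 = 0  ⇒  r_C1 = 1 (r>0 drops 1)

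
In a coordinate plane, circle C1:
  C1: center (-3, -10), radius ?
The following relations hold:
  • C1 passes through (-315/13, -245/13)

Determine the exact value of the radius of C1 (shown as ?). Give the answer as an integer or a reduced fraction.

1. [C1∋P]  r_C1² − 529 = 0  ⇒  r_C1 = 23 (r>0 drops 1)

23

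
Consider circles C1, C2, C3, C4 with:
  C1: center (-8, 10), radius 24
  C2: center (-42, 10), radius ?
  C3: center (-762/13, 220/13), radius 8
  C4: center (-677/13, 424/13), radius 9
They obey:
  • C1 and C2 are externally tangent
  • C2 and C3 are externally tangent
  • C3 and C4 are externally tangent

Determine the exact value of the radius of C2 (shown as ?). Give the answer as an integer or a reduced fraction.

1. [ext C1·C2]  r_C2² + 48r_C2 − 580 = 0  ⇒  r_C2 = 10 (r>0 drops 1)
2. [ext C2·C3]  r_C2² + 16r_C2 − 260 = 0  ⇒  r_C2 = 10 (r>0 drops 1)

10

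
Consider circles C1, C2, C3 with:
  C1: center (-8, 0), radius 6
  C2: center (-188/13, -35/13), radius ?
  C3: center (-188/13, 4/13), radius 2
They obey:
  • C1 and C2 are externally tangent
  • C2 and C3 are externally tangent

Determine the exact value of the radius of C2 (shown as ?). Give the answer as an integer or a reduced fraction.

1. [ext C1·C2]  r_C2² + 12r_C2 − 13 = 0  ⇒  r_C2 = 1 (r>0 drops 1)
2. [ext C2·C3]  r_C2² + 4r_C2 − 5 = 0  ⇒  r_C2 = 1 (r>0 drops 1)

1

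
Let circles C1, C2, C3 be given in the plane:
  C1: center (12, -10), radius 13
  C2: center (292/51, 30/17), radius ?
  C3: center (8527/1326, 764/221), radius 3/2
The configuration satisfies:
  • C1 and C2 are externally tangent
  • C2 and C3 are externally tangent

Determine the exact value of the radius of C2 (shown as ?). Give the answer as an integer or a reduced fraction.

1/3

1. [ext C1·C2]  r_C2² + 26r_C2 − 79/9 = 0  ⇒  r_C2 = 1/3 (r>0 drops 1)
2. [ext C2·C3]  r_C2² + 3r_C2 − 10/9 = 0  ⇒  r_C2 = 1/3 (r>0 drops 1)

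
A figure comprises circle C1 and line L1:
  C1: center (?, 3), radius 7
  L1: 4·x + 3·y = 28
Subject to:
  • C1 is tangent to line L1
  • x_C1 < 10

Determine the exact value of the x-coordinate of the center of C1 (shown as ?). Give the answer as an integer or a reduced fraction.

-4

1. [C1‖L1]  x_C1² − (19/2)x_C1 − 54 = 0  ⇒  x_C1 = -4 or 27/2
2. given x_C1 < 10: keep -4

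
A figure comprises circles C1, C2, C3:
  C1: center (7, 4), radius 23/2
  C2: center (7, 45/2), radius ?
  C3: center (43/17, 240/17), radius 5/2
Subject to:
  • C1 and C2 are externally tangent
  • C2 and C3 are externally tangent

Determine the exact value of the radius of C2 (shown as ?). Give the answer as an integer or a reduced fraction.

1. [ext C1·C2]  r_C2² + 23r_C2 − 210 = 0  ⇒  r_C2 = 7 (r>0 drops 1)
2. [ext C2·C3]  r_C2² + 5r_C2 − 84 = 0  ⇒  r_C2 = 7 (r>0 drops 1)

7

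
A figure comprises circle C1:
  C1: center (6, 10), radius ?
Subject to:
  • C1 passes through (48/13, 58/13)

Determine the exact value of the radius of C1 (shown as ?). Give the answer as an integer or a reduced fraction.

6

1. [C1∋P]  r_C1² − 36 = 0  ⇒  r_C1 = 6 (r>0 drops 1)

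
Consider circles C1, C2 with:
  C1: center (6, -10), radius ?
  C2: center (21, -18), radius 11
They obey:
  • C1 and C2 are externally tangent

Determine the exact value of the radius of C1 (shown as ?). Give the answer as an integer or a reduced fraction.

6

1. [ext C1·C2]  r_C1² + 22r_C1 − 168 = 0  ⇒  r_C1 = 6 (r>0 drops 1)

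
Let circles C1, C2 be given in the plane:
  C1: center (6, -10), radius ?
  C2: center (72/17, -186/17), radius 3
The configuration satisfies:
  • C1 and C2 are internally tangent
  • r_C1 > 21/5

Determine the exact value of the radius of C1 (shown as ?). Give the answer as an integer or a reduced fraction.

1. [int C1,C2]  r_C1² − 6r_C1 + 5 = 0  ⇒  r_C1 = 1 or 5
2. given r_C1 > 21/5: keep 5

5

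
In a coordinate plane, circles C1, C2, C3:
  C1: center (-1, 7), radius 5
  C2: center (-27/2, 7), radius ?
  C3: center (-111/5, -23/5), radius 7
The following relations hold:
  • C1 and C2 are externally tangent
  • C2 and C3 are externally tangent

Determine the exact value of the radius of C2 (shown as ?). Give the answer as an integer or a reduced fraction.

1. [ext C1·C2]  r_C2² + 10r_C2 − 525/4 = 0  ⇒  r_C2 = 15/2 (r>0 drops 1)
2. [ext C2·C3]  r_C2² + 14r_C2 − 645/4 = 0  ⇒  r_C2 = 15/2 (r>0 drops 1)

15/2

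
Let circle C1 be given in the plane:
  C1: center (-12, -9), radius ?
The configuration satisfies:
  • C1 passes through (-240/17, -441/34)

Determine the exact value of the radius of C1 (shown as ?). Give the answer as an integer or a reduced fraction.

9/2

1. [C1∋P]  r_C1² − 81/4 = 0  ⇒  r_C1 = 9/2 (r>0 drops 1)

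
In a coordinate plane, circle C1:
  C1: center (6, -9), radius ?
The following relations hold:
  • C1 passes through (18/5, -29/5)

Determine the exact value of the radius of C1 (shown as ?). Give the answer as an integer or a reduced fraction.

1. [C1∋P]  r_C1² − 16 = 0  ⇒  r_C1 = 4 (r>0 drops 1)

4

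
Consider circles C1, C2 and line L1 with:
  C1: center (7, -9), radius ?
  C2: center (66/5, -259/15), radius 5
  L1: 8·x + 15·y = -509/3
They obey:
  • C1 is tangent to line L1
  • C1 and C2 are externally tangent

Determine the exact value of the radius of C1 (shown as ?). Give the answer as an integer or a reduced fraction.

1. [C1‖L1]  r_C1² − 256/9 = 0  ⇒  r_C1 = 16/3 (r>0 drops 1)
2. [ext C1·C2]  r_C1² + 10r_C1 − 736/9 = 0  ⇒  r_C1 = 16/3 (r>0 drops 1)

16/3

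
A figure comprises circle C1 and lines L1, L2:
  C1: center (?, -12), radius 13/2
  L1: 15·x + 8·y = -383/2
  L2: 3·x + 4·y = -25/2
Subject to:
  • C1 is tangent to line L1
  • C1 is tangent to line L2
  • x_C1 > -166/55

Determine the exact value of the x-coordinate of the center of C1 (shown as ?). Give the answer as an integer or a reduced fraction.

1

1. [C1‖L1]  x_C1² + (191/15)x_C1 − 206/15 = 0  ⇒  x_C1 = -206/15 or 1
2. [C1‖L2]  x_C1² − (71/3)x_C1 + 68/3 = 0  ⇒  x_C1 = 1 or 68/3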